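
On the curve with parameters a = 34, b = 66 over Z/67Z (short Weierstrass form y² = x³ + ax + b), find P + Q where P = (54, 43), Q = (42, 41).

(25, 40)

(54, 43) + (42, 41). λ = (41 - 43)/(42 - 54) ≡ 65/55 mod 67. 55⁻¹ ≡ 39 (mod 67), so λ ≡ 56.
  x = λ² - 54 - 42 = 3136 - 96 ≡ 25; y = λ·(54 - 25) - 43 ≡ 40. → (25, 40)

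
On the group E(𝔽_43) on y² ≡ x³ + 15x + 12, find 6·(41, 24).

Write Q = (41, 24).
Double-and-add on 6 = (110)₂. Start with Q = (41, 24) for the leading 1-bit.
double: tangent at (41, 24): λ = (3·41² + 15)/(2·24) ≡ 27/5. 5⁻¹ ≡ 26 (mod 43), so λ ≡ 27·26 ≡ 14.
  x = λ² - 41 - 41 = 196 - 82 ≡ 28; y = λ·(41 - 28) - 24 ≡ 29. → (28, 29)
add Q: (28, 29) + (41, 24). λ = (24 - 29)/(41 - 28) ≡ 38/13 mod 43. 13⁻¹ ≡ 10 (mod 43), so λ ≡ 36.
  x = λ² - 28 - 41 = 1296 - 69 ≡ 23; y = λ·(28 - 23) - 29 ≡ 22. → (23, 22)
double: tangent at (23, 22): λ = (3·23² + 15)/(2·22) ≡ 11/1. 1⁻¹ ≡ 1 (mod 43) since 1·1 = 1 ≡ 1, so λ ≡ 11·1 ≡ 11.
  x = λ² - 23 - 23 = 121 - 46 ≡ 32; y = λ·(23 - 32) - 22 ≡ 8. → (32, 8)

(32, 8)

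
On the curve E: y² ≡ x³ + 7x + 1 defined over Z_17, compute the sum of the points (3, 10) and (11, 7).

(5, 12)

(3, 10) + (11, 7). λ = (7 - 10)/(11 - 3) ≡ 14/8 mod 17. 8⁻¹ ≡ 15 (mod 17), so λ ≡ 6.
  x = λ² - 3 - 11 = 36 - 14 ≡ 5; y = λ·(3 - 5) - 10 ≡ 12. → (5, 12)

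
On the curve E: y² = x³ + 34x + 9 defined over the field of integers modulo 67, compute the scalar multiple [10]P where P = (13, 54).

Double-and-add on 10 = (1010)₂. Start with P = (13, 54) for the leading 1-bit.
double: tangent at (13, 54): λ = (3·13² + 34)/(2·54) ≡ 5/41. 41⁻¹ ≡ 18 (mod 67) since 41·18 = 738 ≡ 1, so λ ≡ 5·18 ≡ 23.
  x = λ² - 13 - 13 = 529 - 26 ≡ 34; y = λ·(13 - 34) - 54 ≡ 66. → (34, 66)
double: tangent at (34, 66): λ = (3·34² + 34)/(2·66) ≡ 18/65. 65⁻¹ ≡ 33 (mod 67) since 65·33 = 2145 ≡ 1, so λ ≡ 18·33 ≡ 58.
  x = λ² - 34 - 34 = 3364 - 68 ≡ 13; y = λ·(34 - 13) - 66 ≡ 13. → (13, 13)
add P: (13, 13) + (13, 54): same x and y₁ ≡ -y₂, so the sum is ∞.
double: ∞ + ∞ = ∞ (identity).

O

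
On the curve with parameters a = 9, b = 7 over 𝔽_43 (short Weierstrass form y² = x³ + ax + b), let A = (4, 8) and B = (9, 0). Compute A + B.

(4, 8) + (9, 0). λ = (0 - 8)/(9 - 4) ≡ 35/5 mod 43. 5⁻¹ ≡ 26 (mod 43), so λ ≡ 7.
  x = λ² - 4 - 9 = 49 - 13 ≡ 36; y = λ·(4 - 36) - 8 ≡ 26. → (36, 26)

(36, 26)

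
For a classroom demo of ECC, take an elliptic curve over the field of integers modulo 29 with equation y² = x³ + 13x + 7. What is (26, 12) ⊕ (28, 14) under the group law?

(26, 12) + (28, 14). λ = (14 - 12)/(28 - 26) ≡ 2/2 mod 29. 2⁻¹ ≡ 15 (mod 29), so λ ≡ 1.
  x = λ² - 26 - 28 = 1 - 54 ≡ 5; y = λ·(26 - 5) - 12 ≡ 9. → (5, 9)

(5, 9)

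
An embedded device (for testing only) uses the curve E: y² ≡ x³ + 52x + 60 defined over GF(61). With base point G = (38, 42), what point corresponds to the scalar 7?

(18, 22)

Double-and-add on 7 = (111)₂. Start with G = (38, 42) for the leading 1-bit.
double: tangent at (38, 42): λ = (3·38² + 52)/(2·42) ≡ 53/23. 23⁻¹ ≡ 8 (mod 61), so λ ≡ 53·8 ≡ 58.
  x = λ² - 38 - 38 = 3364 - 76 ≡ 55; y = λ·(38 - 55) - 42 ≡ 9. → (55, 9)
add G: (55, 9) + (38, 42). λ = (42 - 9)/(38 - 55) ≡ 33/44 mod 61. 44⁻¹ ≡ 43 (mod 61), so λ ≡ 16.
  x = λ² - 55 - 38 = 256 - 93 ≡ 41; y = λ·(55 - 41) - 9 ≡ 32. → (41, 32)
double: tangent at (41, 32): λ = (3·41² + 52)/(2·32) ≡ 32/3. 3⁻¹ ≡ 41 (mod 61) since 3·41 = 123 ≡ 1, so λ ≡ 32·41 ≡ 31.
  x = λ² - 41 - 41 = 961 - 82 ≡ 25; y = λ·(41 - 25) - 32 ≡ 37. → (25, 37)
add G: (25, 37) + (38, 42). λ = (42 - 37)/(38 - 25) ≡ 5/13 mod 61. 13⁻¹ ≡ 47 (mod 61) since 13·47 = 611 ≡ 1, so λ ≡ 52.
  x = λ² - 25 - 38 = 2704 - 63 ≡ 18; y = λ·(25 - 18) - 37 ≡ 22. → (18, 22)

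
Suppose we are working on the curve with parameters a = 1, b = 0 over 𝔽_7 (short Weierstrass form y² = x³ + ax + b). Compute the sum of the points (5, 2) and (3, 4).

(5, 2) + (3, 4). λ = (4 - 2)/(3 - 5) ≡ 2/5 mod 7. 5⁻¹ ≡ 3 (mod 7) since 5·3 = 15 ≡ 1, so λ ≡ 6.
  x = λ² - 5 - 3 = 36 - 8 ≡ 0; y = λ·(5 - 0) - 2 ≡ 0. → (0, 0)

(0, 0)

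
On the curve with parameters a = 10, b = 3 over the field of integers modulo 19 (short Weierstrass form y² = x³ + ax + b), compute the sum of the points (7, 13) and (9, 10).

(10, 1)

(7, 13) + (9, 10). λ = (10 - 13)/(9 - 7) ≡ 16/2 mod 19. 2⁻¹ ≡ 10 (mod 19), so λ ≡ 8.
  x = λ² - 7 - 9 = 64 - 16 ≡ 10; y = λ·(7 - 10) - 13 ≡ 1. → (10, 1)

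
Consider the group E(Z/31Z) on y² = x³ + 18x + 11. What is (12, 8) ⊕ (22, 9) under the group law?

(12, 8) + (22, 9). λ = (9 - 8)/(22 - 12) ≡ 1/10 mod 31. 10⁻¹ ≡ 28 (mod 31) since 10·28 = 280 ≡ 1, so λ ≡ 28.
  x = λ² - 12 - 22 = 784 - 34 ≡ 6; y = λ·(12 - 6) - 8 ≡ 5. → (6, 5)

(6, 5)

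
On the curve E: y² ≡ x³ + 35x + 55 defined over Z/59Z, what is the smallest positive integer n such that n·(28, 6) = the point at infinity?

5

2P: tangent at (28, 6): λ = (3·28² + 35)/(2·6) ≡ 27/12. 12⁻¹ ≡ 5 (mod 59), so λ ≡ 27·5 ≡ 17.
  x = λ² - 28 - 28 = 289 - 56 ≡ 56; y = λ·(28 - 56) - 6 ≡ 49. → (56, 49)
3P: (56, 49) + (28, 6). λ = (6 - 49)/(28 - 56) ≡ 16/31 mod 59. 31⁻¹ ≡ 40 (mod 59), so λ ≡ 50.
  x = λ² - 56 - 28 = 2500 - 84 ≡ 56; y = λ·(56 - 56) - 49 ≡ 10. → (56, 10)
4P: (56, 10) + (28, 6). λ = (6 - 10)/(28 - 56) ≡ 55/31 mod 59. 31⁻¹ ≡ 40 (mod 59) since 31·40 = 1240 ≡ 1, so λ ≡ 17.
  x = λ² - 56 - 28 = 289 - 84 ≡ 28; y = λ·(56 - 28) - 10 ≡ 53. → (28, 53)
5P: (28, 53) + (28, 6): same x and y₁ ≡ -y₂, so the sum is the point at infinity.
5P = the point at infinity, so the order is 5.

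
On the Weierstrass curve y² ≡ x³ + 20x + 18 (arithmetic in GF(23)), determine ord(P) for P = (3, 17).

2P: tangent at (3, 17): λ = (3·3² + 20)/(2·17) ≡ 1/11. 11⁻¹ ≡ 21 (mod 23), so λ ≡ 1·21 ≡ 21.
  x = λ² - 3 - 3 = 441 - 6 ≡ 21; y = λ·(3 - 21) - 17 ≡ 19. → (21, 19)
3P: (21, 19) + (3, 17). λ = (17 - 19)/(3 - 21) ≡ 21/5 mod 23. 5⁻¹ ≡ 14 (mod 23) since 5·14 = 70 ≡ 1, so λ ≡ 18.
  x = λ² - 21 - 3 = 324 - 24 ≡ 1; y = λ·(21 - 1) - 19 ≡ 19. → (1, 19)
4P: (1, 19) + (3, 17). λ = (17 - 19)/(3 - 1) ≡ 21/2 mod 23. 2⁻¹ ≡ 12 (mod 23) since 2·12 = 24 ≡ 1, so λ ≡ 22.
  x = λ² - 1 - 3 = 484 - 4 ≡ 20; y = λ·(1 - 20) - 19 ≡ 0. → (20, 0)
5P: (20, 0) + (3, 17). λ = (17 - 0)/(3 - 20) ≡ 17/6 mod 23. 6⁻¹ ≡ 4 (mod 23) since 6·4 = 24 ≡ 1, so λ ≡ 22.
  x = λ² - 20 - 3 = 484 - 23 ≡ 1; y = λ·(20 - 1) - 0 ≡ 4. → (1, 4)
6P: (1, 4) + (3, 17). λ = (17 - 4)/(3 - 1) ≡ 13/2 mod 23. 2⁻¹ ≡ 12 (mod 23) since 2·12 = 24 ≡ 1, so λ ≡ 18.
  x = λ² - 1 - 3 = 324 - 4 ≡ 21; y = λ·(1 - 21) - 4 ≡ 4. → (21, 4)
7P: (21, 4) + (3, 17). λ = (17 - 4)/(3 - 21) ≡ 13/5 mod 23. 5⁻¹ ≡ 14 (mod 23) since 5·14 = 70 ≡ 1, so λ ≡ 21.
  x = λ² - 21 - 3 = 441 - 24 ≡ 3; y = λ·(21 - 3) - 4 ≡ 6. → (3, 6)
8P: (3, 6) + (3, 17): same x and y₁ ≡ -y₂, so the sum is the point at infinity.
8P = the point at infinity, so the order is 8.

8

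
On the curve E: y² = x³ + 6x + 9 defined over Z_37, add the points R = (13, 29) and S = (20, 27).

(13, 29) + (20, 27). λ = (27 - 29)/(20 - 13) ≡ 35/7 mod 37. 7⁻¹ ≡ 16 (mod 37) since 7·16 = 112 ≡ 1, so λ ≡ 5.
  x = λ² - 13 - 20 = 25 - 33 ≡ 29; y = λ·(13 - 29) - 29 ≡ 2. → (29, 2)

(29, 2)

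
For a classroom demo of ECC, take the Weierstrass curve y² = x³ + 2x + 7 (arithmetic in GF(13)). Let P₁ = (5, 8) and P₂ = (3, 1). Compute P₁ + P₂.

(5, 8) + (3, 1). λ = (1 - 8)/(3 - 5) ≡ 6/11 mod 13. 11⁻¹ ≡ 6 (mod 13), so λ ≡ 10.
  x = λ² - 5 - 3 = 100 - 8 ≡ 1; y = λ·(5 - 1) - 8 ≡ 6. → (1, 6)

(1, 6)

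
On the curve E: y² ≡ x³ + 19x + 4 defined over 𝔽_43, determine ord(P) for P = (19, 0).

2

2P: (19, 0) + (19, 0): same x and y₁ ≡ -y₂, so the sum is 𝒪.
2P = 𝒪, so the order is 2.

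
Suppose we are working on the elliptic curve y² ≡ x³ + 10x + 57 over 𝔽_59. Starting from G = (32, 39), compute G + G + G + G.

(2, 12)

Repeated addition: build up to 4G.
2G: tangent at (32, 39): λ = (3·32² + 10)/(2·39) ≡ 14/19. 19⁻¹ ≡ 28 (mod 59), so λ ≡ 14·28 ≡ 38.
  x = λ² - 32 - 32 = 1444 - 64 ≡ 23; y = λ·(32 - 23) - 39 ≡ 8. → (23, 8)
3G: (23, 8) + (32, 39). λ = (39 - 8)/(32 - 23) ≡ 31/9 mod 59. 9⁻¹ ≡ 46 (mod 59) since 9·46 = 414 ≡ 1, so λ ≡ 10.
  x = λ² - 23 - 32 = 100 - 55 ≡ 45; y = λ·(23 - 45) - 8 ≡ 8. → (45, 8)
4G: (45, 8) + (32, 39). λ = (39 - 8)/(32 - 45) ≡ 31/46 mod 59. 46⁻¹ ≡ 9 (mod 59), so λ ≡ 43.
  x = λ² - 45 - 32 = 1849 - 77 ≡ 2; y = λ·(45 - 2) - 8 ≡ 12. → (2, 12)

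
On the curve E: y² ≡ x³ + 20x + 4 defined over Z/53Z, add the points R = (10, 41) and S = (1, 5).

(5, 32)

(10, 41) + (1, 5). λ = (5 - 41)/(1 - 10) ≡ 17/44 mod 53. 44⁻¹ ≡ 47 (mod 53) since 44·47 = 2068 ≡ 1, so λ ≡ 4.
  x = λ² - 10 - 1 = 16 - 11 ≡ 5; y = λ·(10 - 5) - 41 ≡ 32. → (5, 32)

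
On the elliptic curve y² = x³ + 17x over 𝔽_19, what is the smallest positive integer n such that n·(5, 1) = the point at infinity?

2P: tangent at (5, 1): λ = (3·5² + 17)/(2·1) ≡ 16/2. 2⁻¹ ≡ 10 (mod 19), so λ ≡ 16·10 ≡ 8.
  x = λ² - 5 - 5 = 64 - 10 ≡ 16; y = λ·(5 - 16) - 1 ≡ 6. → (16, 6)
3P: (16, 6) + (5, 1). λ = (1 - 6)/(5 - 16) ≡ 14/8 mod 19. 8⁻¹ ≡ 12 (mod 19), so λ ≡ 16.
  x = λ² - 16 - 5 = 256 - 21 ≡ 7; y = λ·(16 - 7) - 6 ≡ 5. → (7, 5)
4P: (7, 5) + (5, 1). λ = (1 - 5)/(5 - 7) ≡ 15/17 mod 19. 17⁻¹ ≡ 9 (mod 19) since 17·9 = 153 ≡ 1, so λ ≡ 2.
  x = λ² - 7 - 5 = 4 - 12 ≡ 11; y = λ·(7 - 11) - 5 ≡ 6. → (11, 6)
5P: (11, 6) + (5, 1). λ = (1 - 6)/(5 - 11) ≡ 14/13 mod 19. 13⁻¹ ≡ 3 (mod 19), so λ ≡ 4.
  x = λ² - 11 - 5 = 16 - 16 ≡ 0; y = λ·(11 - 0) - 6 ≡ 0. → (0, 0)
6P: (0, 0) + (5, 1). λ = (1 - 0)/(5 - 0) ≡ 1/5 mod 19. 5⁻¹ ≡ 4 (mod 19), so λ ≡ 4.
  x = λ² - 0 - 5 = 16 - 5 ≡ 11; y = λ·(0 - 11) - 0 ≡ 13. → (11, 13)
7P: (11, 13) + (5, 1). λ = (1 - 13)/(5 - 11) ≡ 7/13 mod 19. 13⁻¹ ≡ 3 (mod 19), so λ ≡ 2.
  x = λ² - 11 - 5 = 4 - 16 ≡ 7; y = λ·(11 - 7) - 13 ≡ 14. → (7, 14)
8P: (7, 14) + (5, 1). λ = (1 - 14)/(5 - 7) ≡ 6/17 mod 19. 17⁻¹ ≡ 9 (mod 19), so λ ≡ 16.
  x = λ² - 7 - 5 = 256 - 12 ≡ 16; y = λ·(7 - 16) - 14 ≡ 13. → (16, 13)
9P: (16, 13) + (5, 1). λ = (1 - 13)/(5 - 16) ≡ 7/8 mod 19. 8⁻¹ ≡ 12 (mod 19), so λ ≡ 8.
  x = λ² - 16 - 5 = 64 - 21 ≡ 5; y = λ·(16 - 5) - 13 ≡ 18. → (5, 18)
10P: (5, 18) + (5, 1): same x and y₁ ≡ -y₂, so the sum is the point at infinity.
10P = the point at infinity, so the order is 10.

10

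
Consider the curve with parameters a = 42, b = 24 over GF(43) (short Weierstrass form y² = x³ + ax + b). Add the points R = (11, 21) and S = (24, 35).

(11, 21) + (24, 35). λ = (35 - 21)/(24 - 11) ≡ 14/13 mod 43. 13⁻¹ ≡ 10 (mod 43) since 13·10 = 130 ≡ 1, so λ ≡ 11.
  x = λ² - 11 - 24 = 121 - 35 ≡ 0; y = λ·(11 - 0) - 21 ≡ 14. → (0, 14)

(0, 14)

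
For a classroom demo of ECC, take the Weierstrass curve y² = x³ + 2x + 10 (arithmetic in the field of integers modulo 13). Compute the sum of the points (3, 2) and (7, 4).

(0, 6)

(3, 2) + (7, 4). λ = (4 - 2)/(7 - 3) ≡ 2/4 mod 13. 4⁻¹ ≡ 10 (mod 13), so λ ≡ 7.
  x = λ² - 3 - 7 = 49 - 10 ≡ 0; y = λ·(3 - 0) - 2 ≡ 6. → (0, 6)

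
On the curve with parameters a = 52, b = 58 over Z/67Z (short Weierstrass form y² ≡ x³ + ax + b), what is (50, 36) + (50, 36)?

tangent at (50, 36): λ = (3·50² + 52)/(2·36) ≡ 48/5. 5⁻¹ ≡ 27 (mod 67), so λ ≡ 48·27 ≡ 23.
  x = λ² - 50 - 50 = 529 - 100 ≡ 27; y = λ·(50 - 27) - 36 ≡ 24. → (27, 24)

(27, 24)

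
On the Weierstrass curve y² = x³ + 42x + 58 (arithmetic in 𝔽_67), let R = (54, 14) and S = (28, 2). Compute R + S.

(9, 48)

(54, 14) + (28, 2). λ = (2 - 14)/(28 - 54) ≡ 55/41 mod 67. 41⁻¹ ≡ 18 (mod 67), so λ ≡ 52.
  x = λ² - 54 - 28 = 2704 - 82 ≡ 9; y = λ·(54 - 9) - 14 ≡ 48. → (9, 48)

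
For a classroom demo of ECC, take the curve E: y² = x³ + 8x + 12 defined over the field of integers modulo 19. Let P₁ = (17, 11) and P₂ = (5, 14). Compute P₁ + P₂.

(17, 11) + (5, 14). λ = (14 - 11)/(5 - 17) ≡ 3/7 mod 19. 7⁻¹ ≡ 11 (mod 19) since 7·11 = 77 ≡ 1, so λ ≡ 14.
  x = λ² - 17 - 5 = 196 - 22 ≡ 3; y = λ·(17 - 3) - 11 ≡ 14. → (3, 14)

(3, 14)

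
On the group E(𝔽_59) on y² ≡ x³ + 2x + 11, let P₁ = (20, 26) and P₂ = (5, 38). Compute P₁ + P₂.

(20, 26) + (5, 38). λ = (38 - 26)/(5 - 20) ≡ 12/44 mod 59. 44⁻¹ ≡ 55 (mod 59) since 44·55 = 2420 ≡ 1, so λ ≡ 11.
  x = λ² - 20 - 5 = 121 - 25 ≡ 37; y = λ·(20 - 37) - 26 ≡ 23. → (37, 23)

(37, 23)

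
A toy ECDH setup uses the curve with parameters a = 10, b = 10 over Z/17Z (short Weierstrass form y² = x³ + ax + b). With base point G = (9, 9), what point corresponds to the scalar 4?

Double-and-add on 4 = (100)₂. Start with G = (9, 9) for the leading 1-bit.
double: tangent at (9, 9): λ = (3·9² + 10)/(2·9) ≡ 15/1. 1⁻¹ ≡ 1 (mod 17), so λ ≡ 15·1 ≡ 15.
  x = λ² - 9 - 9 = 225 - 18 ≡ 3; y = λ·(9 - 3) - 9 ≡ 13. → (3, 13)
double: tangent at (3, 13): λ = (3·3² + 10)/(2·13) ≡ 3/9. 9⁻¹ ≡ 2 (mod 17) since 9·2 = 18 ≡ 1, so λ ≡ 3·2 ≡ 6.
  x = λ² - 3 - 3 = 36 - 6 ≡ 13; y = λ·(3 - 13) - 13 ≡ 12. → (13, 12)

(13, 12)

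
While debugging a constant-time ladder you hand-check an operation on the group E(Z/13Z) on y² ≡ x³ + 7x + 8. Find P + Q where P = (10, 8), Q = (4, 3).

(10, 8) + (4, 3). λ = (3 - 8)/(4 - 10) ≡ 8/7 mod 13. 7⁻¹ ≡ 2 (mod 13), so λ ≡ 3.
  x = λ² - 10 - 4 = 9 - 14 ≡ 8; y = λ·(10 - 8) - 8 ≡ 11. → (8, 11)

(8, 11)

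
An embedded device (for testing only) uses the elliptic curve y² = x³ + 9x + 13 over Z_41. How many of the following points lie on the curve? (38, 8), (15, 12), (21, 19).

(38, 8): 8² ≡ 23, rhs ≡ 0 → off.
(15, 12): 12² ≡ 21, rhs ≡ 38 → off.
(21, 19): 19² ≡ 33, rhs ≡ 33 → on.

1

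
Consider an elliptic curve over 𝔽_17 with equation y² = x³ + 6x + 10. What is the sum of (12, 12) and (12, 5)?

O

The two points share x = 12 and their y-coordinates satisfy 12 + 5 ≡ 0 (mod 17), so they are inverses. Their sum is O.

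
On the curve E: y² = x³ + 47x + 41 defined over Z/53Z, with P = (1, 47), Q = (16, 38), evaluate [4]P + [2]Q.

(20, 36)

First 4P:
Double-and-add on 4 = (100)₂. Start with P = (1, 47) for the leading 1-bit.
double: tangent at (1, 47): λ = (3·1² + 47)/(2·47) ≡ 50/41. 41⁻¹ ≡ 22 (mod 53), so λ ≡ 50·22 ≡ 40.
  x = λ² - 1 - 1 = 1600 - 2 ≡ 8; y = λ·(1 - 8) - 47 ≡ 44. → (8, 44)
double: tangent at (8, 44): λ = (3·8² + 47)/(2·44) ≡ 27/35. 35⁻¹ ≡ 50 (mod 53) since 35·50 = 1750 ≡ 1, so λ ≡ 27·50 ≡ 25.
  x = λ² - 8 - 8 = 625 - 16 ≡ 26; y = λ·(8 - 26) - 44 ≡ 36. → (26, 36)
4P = (26, 36).
Next 2Q:
Repeated addition: build up to 2Q.
2Q: tangent at (16, 38): λ = (3·16² + 47)/(2·38) ≡ 20/23. 23⁻¹ ≡ 30 (mod 53) since 23·30 = 690 ≡ 1, so λ ≡ 20·30 ≡ 17.
  x = λ² - 16 - 16 = 289 - 32 ≡ 45; y = λ·(16 - 45) - 38 ≡ 52. → (45, 52)
2Q = (45, 52).
Finally 4P + 2Q:
(26, 36) + (45, 52). λ = (52 - 36)/(45 - 26) ≡ 16/19 mod 53. 19⁻¹ ≡ 14 (mod 53), so λ ≡ 12.
  x = λ² - 26 - 45 = 144 - 71 ≡ 20; y = λ·(26 - 20) - 36 ≡ 36. → (20, 36)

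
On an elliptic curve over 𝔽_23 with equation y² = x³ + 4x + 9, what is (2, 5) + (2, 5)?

tangent at (2, 5): λ = (3·2² + 4)/(2·5) ≡ 16/10. 10⁻¹ ≡ 7 (mod 23) since 10·7 = 70 ≡ 1, so λ ≡ 16·7 ≡ 20.
  x = λ² - 2 - 2 = 400 - 4 ≡ 5; y = λ·(2 - 5) - 5 ≡ 4. → (5, 4)

(5, 4)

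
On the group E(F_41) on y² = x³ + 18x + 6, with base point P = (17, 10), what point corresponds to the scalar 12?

(19, 27)

Double-and-add on 12 = (1100)₂. Start with P = (17, 10) for the leading 1-bit.
double: tangent at (17, 10): λ = (3·17² + 18)/(2·10) ≡ 24/20. 20⁻¹ ≡ 39 (mod 41), so λ ≡ 24·39 ≡ 34.
  x = λ² - 17 - 17 = 1156 - 34 ≡ 15; y = λ·(17 - 15) - 10 ≡ 17. → (15, 17)
add P: (15, 17) + (17, 10). λ = (10 - 17)/(17 - 15) ≡ 34/2 mod 41. 2⁻¹ ≡ 21 (mod 41), so λ ≡ 17.
  x = λ² - 15 - 17 = 289 - 32 ≡ 11; y = λ·(15 - 11) - 17 ≡ 10. → (11, 10)
double: tangent at (11, 10): λ = (3·11² + 18)/(2·10) ≡ 12/20. 20⁻¹ ≡ 39 (mod 41) since 20·39 = 780 ≡ 1, so λ ≡ 12·39 ≡ 17.
  x = λ² - 11 - 11 = 289 - 22 ≡ 21; y = λ·(11 - 21) - 10 ≡ 25. → (21, 25)
double: tangent at (21, 25): λ = (3·21² + 18)/(2·25) ≡ 29/9. 9⁻¹ ≡ 32 (mod 41) since 9·32 = 288 ≡ 1, so λ ≡ 29·32 ≡ 26.
  x = λ² - 21 - 21 = 676 - 42 ≡ 19; y = λ·(21 - 19) - 25 ≡ 27. → (19, 27)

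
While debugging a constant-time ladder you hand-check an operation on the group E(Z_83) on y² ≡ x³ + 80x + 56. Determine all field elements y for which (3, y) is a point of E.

none

x³ + 80x + 56 = 323 ≡ 74 (mod 83).
74 is a non-residue mod 83; no y exists.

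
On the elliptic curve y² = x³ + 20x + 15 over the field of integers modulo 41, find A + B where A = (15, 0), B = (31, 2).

(15, 0) + (31, 2). λ = (2 - 0)/(31 - 15) ≡ 2/16 mod 41. 16⁻¹ ≡ 18 (mod 41), so λ ≡ 36.
  x = λ² - 15 - 31 = 1296 - 46 ≡ 20; y = λ·(15 - 20) - 0 ≡ 25. → (20, 25)

(20, 25)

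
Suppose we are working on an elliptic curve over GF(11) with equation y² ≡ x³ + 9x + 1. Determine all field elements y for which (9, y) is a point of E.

x³ + 9x + 1 = 811 ≡ 8 (mod 11).
8 is a non-residue mod 11; no y exists.

none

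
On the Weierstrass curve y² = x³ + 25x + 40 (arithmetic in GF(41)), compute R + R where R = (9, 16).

tangent at (9, 16): λ = (3·9² + 25)/(2·16) ≡ 22/32. 32⁻¹ ≡ 9 (mod 41) since 32·9 = 288 ≡ 1, so λ ≡ 22·9 ≡ 34.
  x = λ² - 9 - 9 = 1156 - 18 ≡ 31; y = λ·(9 - 31) - 16 ≡ 15. → (31, 15)

(31, 15)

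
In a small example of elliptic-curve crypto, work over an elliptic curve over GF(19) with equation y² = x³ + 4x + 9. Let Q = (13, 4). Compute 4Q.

(11, 15)

Double-and-add on 4 = (100)₂. Start with Q = (13, 4) for the leading 1-bit.
double: tangent at (13, 4): λ = (3·13² + 4)/(2·4) ≡ 17/8. 8⁻¹ ≡ 12 (mod 19), so λ ≡ 17·12 ≡ 14.
  x = λ² - 13 - 13 = 196 - 26 ≡ 18; y = λ·(13 - 18) - 4 ≡ 2. → (18, 2)
double: tangent at (18, 2): λ = (3·18² + 4)/(2·2) ≡ 7/4. 4⁻¹ ≡ 5 (mod 19) since 4·5 = 20 ≡ 1, so λ ≡ 7·5 ≡ 16.
  x = λ² - 18 - 18 = 256 - 36 ≡ 11; y = λ·(18 - 11) - 2 ≡ 15. → (11, 15)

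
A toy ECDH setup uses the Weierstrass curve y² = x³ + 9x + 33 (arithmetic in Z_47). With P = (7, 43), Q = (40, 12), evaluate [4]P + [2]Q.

First 4P:
Double-and-add on 4 = (100)₂. Start with P = (7, 43) for the leading 1-bit.
double: tangent at (7, 43): λ = (3·7² + 9)/(2·43) ≡ 15/39. 39⁻¹ ≡ 41 (mod 47), so λ ≡ 15·41 ≡ 4.
  x = λ² - 7 - 7 = 16 - 14 ≡ 2; y = λ·(7 - 2) - 43 ≡ 24. → (2, 24)
double: tangent at (2, 24): λ = (3·2² + 9)/(2·24) ≡ 21/1. 1⁻¹ ≡ 1 (mod 47), so λ ≡ 21·1 ≡ 21.
  x = λ² - 2 - 2 = 441 - 4 ≡ 14; y = λ·(2 - 14) - 24 ≡ 6. → (14, 6)
4P = (14, 6).
Next 2Q:
Repeated addition: build up to 2Q.
2Q: tangent at (40, 12): λ = (3·40² + 9)/(2·12) ≡ 15/24. 24⁻¹ ≡ 2 (mod 47) since 24·2 = 48 ≡ 1, so λ ≡ 15·2 ≡ 30.
  x = λ² - 40 - 40 = 900 - 80 ≡ 21; y = λ·(40 - 21) - 12 ≡ 41. → (21, 41)
2Q = (21, 41).
Finally 4P + 2Q:
(14, 6) + (21, 41). λ = (41 - 6)/(21 - 14) ≡ 35/7 mod 47. 7⁻¹ ≡ 27 (mod 47), so λ ≡ 5.
  x = λ² - 14 - 21 = 25 - 35 ≡ 37; y = λ·(14 - 37) - 6 ≡ 20. → (37, 20)

(37, 20)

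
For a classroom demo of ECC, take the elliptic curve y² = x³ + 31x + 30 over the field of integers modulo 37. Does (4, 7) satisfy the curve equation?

y² = 7² ≡ 12; x³ + 31x + 30 = 218 ≡ 33 (mod 37). 12 ≠ 33.

no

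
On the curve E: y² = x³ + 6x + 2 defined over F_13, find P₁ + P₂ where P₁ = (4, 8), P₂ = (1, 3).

(4, 8) + (1, 3). λ = (3 - 8)/(1 - 4) ≡ 8/10 mod 13. 10⁻¹ ≡ 4 (mod 13), so λ ≡ 6.
  x = λ² - 4 - 1 = 36 - 5 ≡ 5; y = λ·(4 - 5) - 8 ≡ 12. → (5, 12)

(5, 12)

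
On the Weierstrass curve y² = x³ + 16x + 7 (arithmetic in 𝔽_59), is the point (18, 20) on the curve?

y² = 20² ≡ 46; x³ + 16x + 7 = 6127 ≡ 50 (mod 59). 46 ≠ 50.

no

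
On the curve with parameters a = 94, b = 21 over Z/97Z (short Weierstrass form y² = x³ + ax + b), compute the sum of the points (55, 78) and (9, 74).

(55, 78) + (9, 74). λ = (74 - 78)/(9 - 55) ≡ 93/51 mod 97. 51⁻¹ ≡ 78 (mod 97), so λ ≡ 76.
  x = λ² - 55 - 9 = 5776 - 64 ≡ 86; y = λ·(55 - 86) - 78 ≡ 88. → (86, 88)

(86, 88)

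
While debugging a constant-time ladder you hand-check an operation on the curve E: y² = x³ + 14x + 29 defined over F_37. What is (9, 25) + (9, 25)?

tangent at (9, 25): λ = (3·9² + 14)/(2·25) ≡ 35/13. 13⁻¹ ≡ 20 (mod 37) since 13·20 = 260 ≡ 1, so λ ≡ 35·20 ≡ 34.
  x = λ² - 9 - 9 = 1156 - 18 ≡ 28; y = λ·(9 - 28) - 25 ≡ 32. → (28, 32)

(28, 32)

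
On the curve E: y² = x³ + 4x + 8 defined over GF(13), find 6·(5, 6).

Write G = (5, 6).
Repeated addition: build up to 6G.
2G: tangent at (5, 6): λ = (3·5² + 4)/(2·6) ≡ 1/12. 12⁻¹ ≡ 12 (mod 13), so λ ≡ 1·12 ≡ 12.
  x = λ² - 5 - 5 = 144 - 10 ≡ 4; y = λ·(5 - 4) - 6 ≡ 6. → (4, 6)
3G: (4, 6) + (5, 6). λ = (6 - 6)/(5 - 4) ≡ 0/1 mod 13. 1⁻¹ ≡ 1 (mod 13) since 1·1 = 1 ≡ 1, so λ ≡ 0.
  x = λ² - 4 - 5 = 0 - 9 ≡ 4; y = λ·(4 - 4) - 6 ≡ 7. → (4, 7)
4G: (4, 7) + (5, 6). λ = (6 - 7)/(5 - 4) ≡ 12/1 mod 13. 1⁻¹ ≡ 1 (mod 13) since 1·1 = 1 ≡ 1, so λ ≡ 12.
  x = λ² - 4 - 5 = 144 - 9 ≡ 5; y = λ·(4 - 5) - 7 ≡ 7. → (5, 7)
5G: (5, 7) + (5, 6): same x and y₁ ≡ -y₂, so the sum is the point at infinity.
6G: the point at infinity + (5, 6) = (5, 6) (identity).

(5, 6)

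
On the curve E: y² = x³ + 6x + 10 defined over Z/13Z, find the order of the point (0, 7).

9

2P: tangent at (0, 7): λ = (3·0² + 6)/(2·7) ≡ 6/1. 1⁻¹ ≡ 1 (mod 13), so λ ≡ 6·1 ≡ 6.
  x = λ² - 0 - 0 = 36 - 0 ≡ 10; y = λ·(0 - 10) - 7 ≡ 11. → (10, 11)
3P: (10, 11) + (0, 7). λ = (7 - 11)/(0 - 10) ≡ 9/3 mod 13. 3⁻¹ ≡ 9 (mod 13), so λ ≡ 3.
  x = λ² - 10 - 0 = 9 - 10 ≡ 12; y = λ·(10 - 12) - 11 ≡ 9. → (12, 9)
4P: (12, 9) + (0, 7). λ = (7 - 9)/(0 - 12) ≡ 11/1 mod 13. 1⁻¹ ≡ 1 (mod 13), so λ ≡ 11.
  x = λ² - 12 - 0 = 121 - 12 ≡ 5; y = λ·(12 - 5) - 9 ≡ 3. → (5, 3)
5P: (5, 3) + (0, 7). λ = (7 - 3)/(0 - 5) ≡ 4/8 mod 13. 8⁻¹ ≡ 5 (mod 13), so λ ≡ 7.
  x = λ² - 5 - 0 = 49 - 5 ≡ 5; y = λ·(5 - 5) - 3 ≡ 10. → (5, 10)
6P: (5, 10) + (0, 7). λ = (7 - 10)/(0 - 5) ≡ 10/8 mod 13. 8⁻¹ ≡ 5 (mod 13), so λ ≡ 11.
  x = λ² - 5 - 0 = 121 - 5 ≡ 12; y = λ·(5 - 12) - 10 ≡ 4. → (12, 4)
7P: (12, 4) + (0, 7). λ = (7 - 4)/(0 - 12) ≡ 3/1 mod 13. 1⁻¹ ≡ 1 (mod 13), so λ ≡ 3.
  x = λ² - 12 - 0 = 9 - 12 ≡ 10; y = λ·(12 - 10) - 4 ≡ 2. → (10, 2)
8P: (10, 2) + (0, 7). λ = (7 - 2)/(0 - 10) ≡ 5/3 mod 13. 3⁻¹ ≡ 9 (mod 13), so λ ≡ 6.
  x = λ² - 10 - 0 = 36 - 10 ≡ 0; y = λ·(10 - 0) - 2 ≡ 6. → (0, 6)
9P: (0, 6) + (0, 7): same x and y₁ ≡ -y₂, so the sum is O.
9P = O, so the order is 9.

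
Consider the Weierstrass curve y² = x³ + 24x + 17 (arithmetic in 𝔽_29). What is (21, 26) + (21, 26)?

(7, 21)

tangent at (21, 26): λ = (3·21² + 24)/(2·26) ≡ 13/23. 23⁻¹ ≡ 24 (mod 29) since 23·24 = 552 ≡ 1, so λ ≡ 13·24 ≡ 22.
  x = λ² - 21 - 21 = 484 - 42 ≡ 7; y = λ·(21 - 7) - 26 ≡ 21. → (7, 21)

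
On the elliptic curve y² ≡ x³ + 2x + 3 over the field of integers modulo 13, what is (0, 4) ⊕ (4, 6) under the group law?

(6, 6)

(0, 4) + (4, 6). λ = (6 - 4)/(4 - 0) ≡ 2/4 mod 13. 4⁻¹ ≡ 10 (mod 13) since 4·10 = 40 ≡ 1, so λ ≡ 7.
  x = λ² - 0 - 4 = 49 - 4 ≡ 6; y = λ·(0 - 6) - 4 ≡ 6. → (6, 6)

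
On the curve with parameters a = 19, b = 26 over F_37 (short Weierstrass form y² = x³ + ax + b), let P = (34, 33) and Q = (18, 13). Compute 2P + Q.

First 2P:
Repeated addition: build up to 2P.
2P: tangent at (34, 33): λ = (3·34² + 19)/(2·33) ≡ 9/29. 29⁻¹ ≡ 23 (mod 37), so λ ≡ 9·23 ≡ 22.
  x = λ² - 34 - 34 = 484 - 68 ≡ 9; y = λ·(34 - 9) - 33 ≡ 36. → (9, 36)
2P = (9, 36).
Finally 2P + Q:
(9, 36) + (18, 13). λ = (13 - 36)/(18 - 9) ≡ 14/9 mod 37. 9⁻¹ ≡ 33 (mod 37) since 9·33 = 297 ≡ 1, so λ ≡ 18.
  x = λ² - 9 - 18 = 324 - 27 ≡ 1; y = λ·(9 - 1) - 36 ≡ 34. → (1, 34)

(1, 34)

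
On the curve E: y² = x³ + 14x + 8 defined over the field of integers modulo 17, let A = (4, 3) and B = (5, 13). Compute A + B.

(4, 3) + (5, 13). λ = (13 - 3)/(5 - 4) ≡ 10/1 mod 17. 1⁻¹ ≡ 1 (mod 17) since 1·1 = 1 ≡ 1, so λ ≡ 10.
  x = λ² - 4 - 5 = 100 - 9 ≡ 6; y = λ·(4 - 6) - 3 ≡ 11. → (6, 11)

(6, 11)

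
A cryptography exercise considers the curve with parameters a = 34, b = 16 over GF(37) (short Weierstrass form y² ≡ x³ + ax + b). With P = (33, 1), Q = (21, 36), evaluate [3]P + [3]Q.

(31, 22)

First 3P:
Repeated addition: build up to 3P.
2P: tangent at (33, 1): λ = (3·33² + 34)/(2·1) ≡ 8/2. 2⁻¹ ≡ 19 (mod 37) since 2·19 = 38 ≡ 1, so λ ≡ 8·19 ≡ 4.
  x = λ² - 33 - 33 = 16 - 66 ≡ 24; y = λ·(33 - 24) - 1 ≡ 35. → (24, 35)
3P: (24, 35) + (33, 1). λ = (1 - 35)/(33 - 24) ≡ 3/9 mod 37. 9⁻¹ ≡ 33 (mod 37), so λ ≡ 25.
  x = λ² - 24 - 33 = 625 - 57 ≡ 13; y = λ·(24 - 13) - 35 ≡ 18. → (13, 18)
3P = (13, 18).
Next 3Q:
Repeated addition: build up to 3Q.
2Q: tangent at (21, 36): λ = (3·21² + 34)/(2·36) ≡ 25/35. 35⁻¹ ≡ 18 (mod 37) since 35·18 = 630 ≡ 1, so λ ≡ 25·18 ≡ 6.
  x = λ² - 21 - 21 = 36 - 42 ≡ 31; y = λ·(21 - 31) - 36 ≡ 15. → (31, 15)
3Q: (31, 15) + (21, 36). λ = (36 - 15)/(21 - 31) ≡ 21/27 mod 37. 27⁻¹ ≡ 11 (mod 37), so λ ≡ 9.
  x = λ² - 31 - 21 = 81 - 52 ≡ 29; y = λ·(31 - 29) - 15 ≡ 3. → (29, 3)
3Q = (29, 3).
Finally 3P + 3Q:
(13, 18) + (29, 3). λ = (3 - 18)/(29 - 13) ≡ 22/16 mod 37. 16⁻¹ ≡ 7 (mod 37), so λ ≡ 6.
  x = λ² - 13 - 29 = 36 - 42 ≡ 31; y = λ·(13 - 31) - 18 ≡ 22. → (31, 22)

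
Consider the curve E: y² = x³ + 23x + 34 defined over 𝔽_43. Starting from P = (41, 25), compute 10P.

(34, 42)

Repeated addition: build up to 10P.
2P: tangent at (41, 25): λ = (3·41² + 23)/(2·25) ≡ 35/7. 7⁻¹ ≡ 37 (mod 43) since 7·37 = 259 ≡ 1, so λ ≡ 35·37 ≡ 5.
  x = λ² - 41 - 41 = 25 - 82 ≡ 29; y = λ·(41 - 29) - 25 ≡ 35. → (29, 35)
3P: (29, 35) + (41, 25). λ = (25 - 35)/(41 - 29) ≡ 33/12 mod 43. 12⁻¹ ≡ 18 (mod 43), so λ ≡ 35.
  x = λ² - 29 - 41 = 1225 - 70 ≡ 37; y = λ·(29 - 37) - 35 ≡ 29. → (37, 29)
4P: (37, 29) + (41, 25). λ = (25 - 29)/(41 - 37) ≡ 39/4 mod 43. 4⁻¹ ≡ 11 (mod 43) since 4·11 = 44 ≡ 1, so λ ≡ 42.
  x = λ² - 37 - 41 = 1764 - 78 ≡ 9; y = λ·(37 - 9) - 29 ≡ 29. → (9, 29)
5P: (9, 29) + (41, 25). λ = (25 - 29)/(41 - 9) ≡ 39/32 mod 43. 32⁻¹ ≡ 39 (mod 43), so λ ≡ 16.
  x = λ² - 9 - 41 = 256 - 50 ≡ 34; y = λ·(9 - 34) - 29 ≡ 1. → (34, 1)
6P: (34, 1) + (41, 25). λ = (25 - 1)/(41 - 34) ≡ 24/7 mod 43. 7⁻¹ ≡ 37 (mod 43), so λ ≡ 28.
  x = λ² - 34 - 41 = 784 - 75 ≡ 21; y = λ·(34 - 21) - 1 ≡ 19. → (21, 19)
7P: (21, 19) + (41, 25). λ = (25 - 19)/(41 - 21) ≡ 6/20 mod 43. 20⁻¹ ≡ 28 (mod 43), so λ ≡ 39.
  x = λ² - 21 - 41 = 1521 - 62 ≡ 40; y = λ·(21 - 40) - 19 ≡ 14. → (40, 14)
8P: (40, 14) + (41, 25). λ = (25 - 14)/(41 - 40) ≡ 11/1 mod 43. 1⁻¹ ≡ 1 (mod 43) since 1·1 = 1 ≡ 1, so λ ≡ 11.
  x = λ² - 40 - 41 = 121 - 81 ≡ 40; y = λ·(40 - 40) - 14 ≡ 29. → (40, 29)
9P: (40, 29) + (41, 25). λ = (25 - 29)/(41 - 40) ≡ 39/1 mod 43. 1⁻¹ ≡ 1 (mod 43), so λ ≡ 39.
  x = λ² - 40 - 41 = 1521 - 81 ≡ 21; y = λ·(40 - 21) - 29 ≡ 24. → (21, 24)
10P: (21, 24) + (41, 25). λ = (25 - 24)/(41 - 21) ≡ 1/20 mod 43. 20⁻¹ ≡ 28 (mod 43) since 20·28 = 560 ≡ 1, so λ ≡ 28.
  x = λ² - 21 - 41 = 784 - 62 ≡ 34; y = λ·(21 - 34) - 24 ≡ 42. → (34, 42)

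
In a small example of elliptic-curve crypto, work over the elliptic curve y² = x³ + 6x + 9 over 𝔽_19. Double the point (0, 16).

tangent at (0, 16): λ = (3·0² + 6)/(2·16) ≡ 6/13. 13⁻¹ ≡ 3 (mod 19), so λ ≡ 6·3 ≡ 18.
  x = λ² - 0 - 0 = 324 - 0 ≡ 1; y = λ·(0 - 1) - 16 ≡ 4. → (1, 4)

(1, 4)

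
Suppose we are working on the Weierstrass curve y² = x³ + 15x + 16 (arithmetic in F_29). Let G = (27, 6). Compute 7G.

(27, 23)

Double-and-add on 7 = (111)₂. Start with G = (27, 6) for the leading 1-bit.
double: tangent at (27, 6): λ = (3·27² + 15)/(2·6) ≡ 27/12. 12⁻¹ ≡ 17 (mod 29), so λ ≡ 27·17 ≡ 24.
  x = λ² - 27 - 27 = 576 - 54 ≡ 0; y = λ·(27 - 0) - 6 ≡ 4. → (0, 4)
add G: (0, 4) + (27, 6). λ = (6 - 4)/(27 - 0) ≡ 2/27 mod 29. 27⁻¹ ≡ 14 (mod 29), so λ ≡ 28.
  x = λ² - 0 - 27 = 784 - 27 ≡ 3; y = λ·(0 - 3) - 4 ≡ 28. → (3, 28)
double: tangent at (3, 28): λ = (3·3² + 15)/(2·28) ≡ 13/27. 27⁻¹ ≡ 14 (mod 29) since 27·14 = 378 ≡ 1, so λ ≡ 13·14 ≡ 8.
  x = λ² - 3 - 3 = 64 - 6 ≡ 0; y = λ·(3 - 0) - 28 ≡ 25. → (0, 25)
add G: (0, 25) + (27, 6). λ = (6 - 25)/(27 - 0) ≡ 10/27 mod 29. 27⁻¹ ≡ 14 (mod 29), so λ ≡ 24.
  x = λ² - 0 - 27 = 576 - 27 ≡ 27; y = λ·(0 - 27) - 25 ≡ 23. → (27, 23)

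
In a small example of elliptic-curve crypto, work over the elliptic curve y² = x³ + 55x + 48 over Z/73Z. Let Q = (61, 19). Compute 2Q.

tangent at (61, 19): λ = (3·61² + 55)/(2·19) ≡ 49/38. 38⁻¹ ≡ 25 (mod 73), so λ ≡ 49·25 ≡ 57.
  x = λ² - 61 - 61 = 3249 - 122 ≡ 61; y = λ·(61 - 61) - 19 ≡ 54. → (61, 54)

(61, 54)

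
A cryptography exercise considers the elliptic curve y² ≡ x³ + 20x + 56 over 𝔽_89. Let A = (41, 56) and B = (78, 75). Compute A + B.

(41, 56) + (78, 75). λ = (75 - 56)/(78 - 41) ≡ 19/37 mod 89. 37⁻¹ ≡ 77 (mod 89), so λ ≡ 39.
  x = λ² - 41 - 78 = 1521 - 119 ≡ 67; y = λ·(41 - 67) - 56 ≡ 87. → (67, 87)

(67, 87)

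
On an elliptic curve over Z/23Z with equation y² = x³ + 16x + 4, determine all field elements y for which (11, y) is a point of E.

4, 19

x³ + 16x + 4 = 1511 ≡ 16 (mod 23).
Square roots of 16 mod 23: 4 and 19 (since 4² = 16 ≡ 16).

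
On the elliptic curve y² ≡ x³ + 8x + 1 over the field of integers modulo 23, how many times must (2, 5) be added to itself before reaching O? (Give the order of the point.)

2P: tangent at (2, 5): λ = (3·2² + 8)/(2·5) ≡ 20/10. 10⁻¹ ≡ 7 (mod 23), so λ ≡ 20·7 ≡ 2.
  x = λ² - 2 - 2 = 4 - 4 ≡ 0; y = λ·(2 - 0) - 5 ≡ 22. → (0, 22)
3P: (0, 22) + (2, 5). λ = (5 - 22)/(2 - 0) ≡ 6/2 mod 23. 2⁻¹ ≡ 12 (mod 23), so λ ≡ 3.
  x = λ² - 0 - 2 = 9 - 2 ≡ 7; y = λ·(0 - 7) - 22 ≡ 3. → (7, 3)
4P: (7, 3) + (2, 5). λ = (5 - 3)/(2 - 7) ≡ 2/18 mod 23. 18⁻¹ ≡ 9 (mod 23), so λ ≡ 18.
  x = λ² - 7 - 2 = 324 - 9 ≡ 16; y = λ·(7 - 16) - 3 ≡ 19. → (16, 19)
5P: (16, 19) + (2, 5). λ = (5 - 19)/(2 - 16) ≡ 9/9 mod 23. 9⁻¹ ≡ 18 (mod 23) since 9·18 = 162 ≡ 1, so λ ≡ 1.
  x = λ² - 16 - 2 = 1 - 18 ≡ 6; y = λ·(16 - 6) - 19 ≡ 14. → (6, 14)
6P: (6, 14) + (2, 5). λ = (5 - 14)/(2 - 6) ≡ 14/19 mod 23. 19⁻¹ ≡ 17 (mod 23) since 19·17 = 323 ≡ 1, so λ ≡ 8.
  x = λ² - 6 - 2 = 64 - 8 ≡ 10; y = λ·(6 - 10) - 14 ≡ 0. → (10, 0)
7P: (10, 0) + (2, 5). λ = (5 - 0)/(2 - 10) ≡ 5/15 mod 23. 15⁻¹ ≡ 20 (mod 23), so λ ≡ 8.
  x = λ² - 10 - 2 = 64 - 12 ≡ 6; y = λ·(10 - 6) - 0 ≡ 9. → (6, 9)
8P: (6, 9) + (2, 5). λ = (5 - 9)/(2 - 6) ≡ 19/19 mod 23. 19⁻¹ ≡ 17 (mod 23), so λ ≡ 1.
  x = λ² - 6 - 2 = 1 - 8 ≡ 16; y = λ·(6 - 16) - 9 ≡ 4. → (16, 4)
9P: (16, 4) + (2, 5). λ = (5 - 4)/(2 - 16) ≡ 1/9 mod 23. 9⁻¹ ≡ 18 (mod 23), so λ ≡ 18.
  x = λ² - 16 - 2 = 324 - 18 ≡ 7; y = λ·(16 - 7) - 4 ≡ 20. → (7, 20)
10P: (7, 20) + (2, 5). λ = (5 - 20)/(2 - 7) ≡ 8/18 mod 23. 18⁻¹ ≡ 9 (mod 23), so λ ≡ 3.
  x = λ² - 7 - 2 = 9 - 9 ≡ 0; y = λ·(7 - 0) - 20 ≡ 1. → (0, 1)
11P: (0, 1) + (2, 5). λ = (5 - 1)/(2 - 0) ≡ 4/2 mod 23. 2⁻¹ ≡ 12 (mod 23), so λ ≡ 2.
  x = λ² - 0 - 2 = 4 - 2 ≡ 2; y = λ·(0 - 2) - 1 ≡ 18. → (2, 18)
12P: (2, 18) + (2, 5): same x and y₁ ≡ -y₂, so the sum is O.
12P = O, so the order is 12.

12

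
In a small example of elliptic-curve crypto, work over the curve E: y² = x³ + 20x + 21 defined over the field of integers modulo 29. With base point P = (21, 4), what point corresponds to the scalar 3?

(23, 27)

Repeated addition: build up to 3P.
2P: tangent at (21, 4): λ = (3·21² + 20)/(2·4) ≡ 9/8. 8⁻¹ ≡ 11 (mod 29), so λ ≡ 9·11 ≡ 12.
  x = λ² - 21 - 21 = 144 - 42 ≡ 15; y = λ·(21 - 15) - 4 ≡ 10. → (15, 10)
3P: (15, 10) + (21, 4). λ = (4 - 10)/(21 - 15) ≡ 23/6 mod 29. 6⁻¹ ≡ 5 (mod 29), so λ ≡ 28.
  x = λ² - 15 - 21 = 784 - 36 ≡ 23; y = λ·(15 - 23) - 10 ≡ 27. → (23, 27)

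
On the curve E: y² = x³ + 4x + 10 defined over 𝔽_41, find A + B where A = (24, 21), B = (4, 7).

(18, 16)

(24, 21) + (4, 7). λ = (7 - 21)/(4 - 24) ≡ 27/21 mod 41. 21⁻¹ ≡ 2 (mod 41), so λ ≡ 13.
  x = λ² - 24 - 4 = 169 - 28 ≡ 18; y = λ·(24 - 18) - 21 ≡ 16. → (18, 16)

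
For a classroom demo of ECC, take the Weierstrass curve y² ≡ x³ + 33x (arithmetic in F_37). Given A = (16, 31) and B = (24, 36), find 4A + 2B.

(28, 26)

First 4A:
Double-and-add on 4 = (100)₂. Start with A = (16, 31) for the leading 1-bit.
double: tangent at (16, 31): λ = (3·16² + 33)/(2·31) ≡ 24/25. 25⁻¹ ≡ 3 (mod 37), so λ ≡ 24·3 ≡ 35.
  x = λ² - 16 - 16 = 1225 - 32 ≡ 9; y = λ·(16 - 9) - 31 ≡ 29. → (9, 29)
double: tangent at (9, 29): λ = (3·9² + 33)/(2·29) ≡ 17/21. 21⁻¹ ≡ 30 (mod 37), so λ ≡ 17·30 ≡ 29.
  x = λ² - 9 - 9 = 841 - 18 ≡ 9; y = λ·(9 - 9) - 29 ≡ 8. → (9, 8)
4A = (9, 8).
Next 2B:
Repeated addition: build up to 2B.
2B: tangent at (24, 36): λ = (3·24² + 33)/(2·36) ≡ 22/35. 35⁻¹ ≡ 18 (mod 37) since 35·18 = 630 ≡ 1, so λ ≡ 22·18 ≡ 26.
  x = λ² - 24 - 24 = 676 - 48 ≡ 36; y = λ·(24 - 36) - 36 ≡ 22. → (36, 22)
2B = (36, 22).
Finally 4A + 2B:
(9, 8) + (36, 22). λ = (22 - 8)/(36 - 9) ≡ 14/27 mod 37. 27⁻¹ ≡ 11 (mod 37), so λ ≡ 6.
  x = λ² - 9 - 36 = 36 - 45 ≡ 28; y = λ·(9 - 28) - 8 ≡ 26. → (28, 26)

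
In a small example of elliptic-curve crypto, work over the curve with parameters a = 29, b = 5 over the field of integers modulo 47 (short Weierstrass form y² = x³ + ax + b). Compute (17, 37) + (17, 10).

The two points share x = 17 and their y-coordinates satisfy 37 + 10 ≡ 0 (mod 47), so they are inverses. Their sum is O.

O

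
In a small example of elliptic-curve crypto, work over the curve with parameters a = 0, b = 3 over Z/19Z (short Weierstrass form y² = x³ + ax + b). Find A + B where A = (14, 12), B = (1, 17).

(1, 2)

(14, 12) + (1, 17). λ = (17 - 12)/(1 - 14) ≡ 5/6 mod 19. 6⁻¹ ≡ 16 (mod 19), so λ ≡ 4.
  x = λ² - 14 - 1 = 16 - 15 ≡ 1; y = λ·(14 - 1) - 12 ≡ 2. → (1, 2)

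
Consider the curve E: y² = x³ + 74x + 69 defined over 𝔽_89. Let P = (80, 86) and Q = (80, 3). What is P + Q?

O

The two points share x = 80 and their y-coordinates satisfy 86 + 3 ≡ 0 (mod 89), so they are inverses. Their sum is ∞.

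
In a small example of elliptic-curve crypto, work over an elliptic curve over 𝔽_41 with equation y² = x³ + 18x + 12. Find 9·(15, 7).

(16, 38)

Write Q = (15, 7).
Repeated addition: build up to 9Q.
2Q: tangent at (15, 7): λ = (3·15² + 18)/(2·7) ≡ 37/14. 14⁻¹ ≡ 3 (mod 41) since 14·3 = 42 ≡ 1, so λ ≡ 37·3 ≡ 29.
  x = λ² - 15 - 15 = 841 - 30 ≡ 32; y = λ·(15 - 32) - 7 ≡ 33. → (32, 33)
3Q: (32, 33) + (15, 7). λ = (7 - 33)/(15 - 32) ≡ 15/24 mod 41. 24⁻¹ ≡ 12 (mod 41), so λ ≡ 16.
  x = λ² - 32 - 15 = 256 - 47 ≡ 4; y = λ·(32 - 4) - 33 ≡ 5. → (4, 5)
4Q: (4, 5) + (15, 7). λ = (7 - 5)/(15 - 4) ≡ 2/11 mod 41. 11⁻¹ ≡ 15 (mod 41) since 11·15 = 165 ≡ 1, so λ ≡ 30.
  x = λ² - 4 - 15 = 900 - 19 ≡ 20; y = λ·(4 - 20) - 5 ≡ 7. → (20, 7)
5Q: (20, 7) + (15, 7). λ = (7 - 7)/(15 - 20) ≡ 0/36 mod 41. 36⁻¹ ≡ 8 (mod 41), so λ ≡ 0.
  x = λ² - 20 - 15 = 0 - 35 ≡ 6; y = λ·(20 - 6) - 7 ≡ 34. → (6, 34)
6Q: (6, 34) + (15, 7). λ = (7 - 34)/(15 - 6) ≡ 14/9 mod 41. 9⁻¹ ≡ 32 (mod 41), so λ ≡ 38.
  x = λ² - 6 - 15 = 1444 - 21 ≡ 29; y = λ·(6 - 29) - 34 ≡ 35. → (29, 35)
7Q: (29, 35) + (15, 7). λ = (7 - 35)/(15 - 29) ≡ 13/27 mod 41. 27⁻¹ ≡ 38 (mod 41) since 27·38 = 1026 ≡ 1, so λ ≡ 2.
  x = λ² - 29 - 15 = 4 - 44 ≡ 1; y = λ·(29 - 1) - 35 ≡ 21. → (1, 21)
8Q: (1, 21) + (15, 7). λ = (7 - 21)/(15 - 1) ≡ 27/14 mod 41. 14⁻¹ ≡ 3 (mod 41) since 14·3 = 42 ≡ 1, so λ ≡ 40.
  x = λ² - 1 - 15 = 1600 - 16 ≡ 26; y = λ·(1 - 26) - 21 ≡ 4. → (26, 4)
9Q: (26, 4) + (15, 7). λ = (7 - 4)/(15 - 26) ≡ 3/30 mod 41. 30⁻¹ ≡ 26 (mod 41), so λ ≡ 37.
  x = λ² - 26 - 15 = 1369 - 41 ≡ 16; y = λ·(26 - 16) - 4 ≡ 38. → (16, 38)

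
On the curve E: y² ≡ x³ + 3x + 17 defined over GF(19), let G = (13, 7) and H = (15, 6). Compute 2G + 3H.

(15, 13)

First 2G:
Repeated addition: build up to 2G.
2G: tangent at (13, 7): λ = (3·13² + 3)/(2·7) ≡ 16/14. 14⁻¹ ≡ 15 (mod 19) since 14·15 = 210 ≡ 1, so λ ≡ 16·15 ≡ 12.
  x = λ² - 13 - 13 = 144 - 26 ≡ 4; y = λ·(13 - 4) - 7 ≡ 6. → (4, 6)
2G = (4, 6).
Next 3H:
Repeated addition: build up to 3H.
2H: tangent at (15, 6): λ = (3·15² + 3)/(2·6) ≡ 13/12. 12⁻¹ ≡ 8 (mod 19) since 12·8 = 96 ≡ 1, so λ ≡ 13·8 ≡ 9.
  x = λ² - 15 - 15 = 81 - 30 ≡ 13; y = λ·(15 - 13) - 6 ≡ 12. → (13, 12)
3H: (13, 12) + (15, 6). λ = (6 - 12)/(15 - 13) ≡ 13/2 mod 19. 2⁻¹ ≡ 10 (mod 19), so λ ≡ 16.
  x = λ² - 13 - 15 = 256 - 28 ≡ 0; y = λ·(13 - 0) - 12 ≡ 6. → (0, 6)
3H = (0, 6).
Finally 2G + 3H:
(4, 6) + (0, 6). λ = (6 - 6)/(0 - 4) ≡ 0/15 mod 19. 15⁻¹ ≡ 14 (mod 19), so λ ≡ 0.
  x = λ² - 4 - 0 = 0 - 4 ≡ 15; y = λ·(4 - 15) - 6 ≡ 13. → (15, 13)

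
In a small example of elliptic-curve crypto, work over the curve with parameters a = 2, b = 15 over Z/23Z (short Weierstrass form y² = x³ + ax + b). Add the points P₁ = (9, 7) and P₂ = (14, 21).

(6, 6)

(9, 7) + (14, 21). λ = (21 - 7)/(14 - 9) ≡ 14/5 mod 23. 5⁻¹ ≡ 14 (mod 23), so λ ≡ 12.
  x = λ² - 9 - 14 = 144 - 23 ≡ 6; y = λ·(9 - 6) - 7 ≡ 6. → (6, 6)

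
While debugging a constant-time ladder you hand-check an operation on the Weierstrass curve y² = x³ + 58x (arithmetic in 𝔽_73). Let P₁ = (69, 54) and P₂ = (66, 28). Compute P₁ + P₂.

(69, 54) + (66, 28). λ = (28 - 54)/(66 - 69) ≡ 47/70 mod 73. 70⁻¹ ≡ 24 (mod 73), so λ ≡ 33.
  x = λ² - 69 - 66 = 1089 - 135 ≡ 5; y = λ·(69 - 5) - 54 ≡ 14. → (5, 14)

(5, 14)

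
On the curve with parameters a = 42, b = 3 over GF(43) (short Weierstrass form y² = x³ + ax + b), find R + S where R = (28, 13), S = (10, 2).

(14, 29)

(28, 13) + (10, 2). λ = (2 - 13)/(10 - 28) ≡ 32/25 mod 43. 25⁻¹ ≡ 31 (mod 43) since 25·31 = 775 ≡ 1, so λ ≡ 3.
  x = λ² - 28 - 10 = 9 - 38 ≡ 14; y = λ·(28 - 14) - 13 ≡ 29. → (14, 29)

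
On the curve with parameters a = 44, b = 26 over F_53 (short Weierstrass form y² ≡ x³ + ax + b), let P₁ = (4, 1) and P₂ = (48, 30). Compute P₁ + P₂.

(14, 43)

(4, 1) + (48, 30). λ = (30 - 1)/(48 - 4) ≡ 29/44 mod 53. 44⁻¹ ≡ 47 (mod 53) since 44·47 = 2068 ≡ 1, so λ ≡ 38.
  x = λ² - 4 - 48 = 1444 - 52 ≡ 14; y = λ·(4 - 14) - 1 ≡ 43. → (14, 43)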